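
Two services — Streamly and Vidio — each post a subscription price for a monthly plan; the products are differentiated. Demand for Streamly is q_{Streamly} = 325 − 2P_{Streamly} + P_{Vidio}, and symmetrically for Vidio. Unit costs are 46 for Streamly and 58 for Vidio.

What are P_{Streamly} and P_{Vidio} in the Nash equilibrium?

Streamly's profit: π = (P_{Streamly} − 46)(325 − 2P_{Streamly} + P_{Vidio}).
∂π/∂P_{Streamly} = 417 − 4P_{Streamly} + P_{Vidio} = 0 ⇒ P_{Streamly} = 104.25 + 0.25P_{Vidio}.
Similarly P_{Vidio} = 110.25 + 0.25P_{Streamly}.
Substituting the second reaction function into the first: P_{Streamly} = 104.25 + 0.25(110.25 + 0.25P_{Streamly}), which gives 0.9375P_{Streamly} = 131.8125 ⇒ P_{Streamly} = 140.6.
Then P_{Vidio} = 110.25 + 0.25·140.6 = 145.4.

140.6, 145.4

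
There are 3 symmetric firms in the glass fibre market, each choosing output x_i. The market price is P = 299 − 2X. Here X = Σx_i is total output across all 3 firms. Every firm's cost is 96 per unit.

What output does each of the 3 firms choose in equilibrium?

A representative firm's profit is π_i = x_i(299 − 2X) − 96x_i, with X = x_i + Σ_{j≠i} x_j.
First-order condition: 203 − 4x_i − 2Σ_{j≠i} x_j = 0.
Imposing symmetry (x_j = x for all j) turns Σ_{j≠i} x_j into 2x, so 203 = 8x and x = 25.375.

25.375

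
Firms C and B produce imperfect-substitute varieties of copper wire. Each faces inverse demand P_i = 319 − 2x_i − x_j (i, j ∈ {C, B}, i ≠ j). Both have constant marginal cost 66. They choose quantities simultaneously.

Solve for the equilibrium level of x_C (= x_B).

50.6

Firm C's profit: π = x_C(319 − 2x_C − x_B) − 66x_C.
∂π/∂x_C = 253 − 4x_C − x_B = 0 ⇒ x_C = 63.25 − 0.25x_B.
Setting x_C = x_B in the reaction function: x_C = 63.25 − 0.25x_C, so x_C = 63.25 / 1.25 = 50.6.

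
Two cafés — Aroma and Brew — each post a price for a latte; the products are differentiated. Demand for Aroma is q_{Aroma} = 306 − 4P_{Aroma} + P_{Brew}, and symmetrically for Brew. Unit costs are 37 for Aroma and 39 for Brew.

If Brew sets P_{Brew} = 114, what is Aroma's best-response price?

Aroma's profit: π = (P_{Aroma} − 37)(306 − 4P_{Aroma} + P_{Brew}).
∂π/∂P_{Aroma} = 454 − 8P_{Aroma} + P_{Brew} = 0 ⇒ P_{Aroma} = 56.75 + 0.125P_{Brew}.
At P_{Brew} = 114: P_{Aroma} = 56.75 + 0.125·114 = 71.

71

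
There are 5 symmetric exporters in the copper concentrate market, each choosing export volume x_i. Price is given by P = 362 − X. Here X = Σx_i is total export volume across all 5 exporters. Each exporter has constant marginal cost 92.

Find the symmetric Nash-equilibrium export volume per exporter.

45

A representative exporter's profit is π_i = x_i(362 − X) − 92x_i, with X = x_i + Σ_{j≠i} x_j.
First-order condition: 270 − 2x_i − Σ_{j≠i} x_j = 0.
Imposing symmetry (x_j = x for all j) turns Σ_{j≠i} x_j into 4x, so 270 = 6x and x = 45.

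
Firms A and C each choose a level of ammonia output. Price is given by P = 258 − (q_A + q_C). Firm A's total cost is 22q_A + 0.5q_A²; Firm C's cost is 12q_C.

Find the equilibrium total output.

145.6

Firm A's profit: π = q_A(258 − (q_A + q_C)) − 22q_A − 0.5q_A².
∂π/∂q_A = 236 − 3q_A − q_C = 0, so q_A = 236/3 − (1/3)q_C.
For C: ∂π/∂q_C = 246 − 2q_C − q_A = 0 ⇒ q_C = 123 − 0.5q_A.
Plugging q_C into A's best response: q_A = 236/3 − (1/3)(123 − 0.5q_A) ⇒ (5/6)q_A = 113/3, so q_A = 45.2.
Then q_C = 123 − 0.5·45.2 = 100.4.
Total output: 45.2 + 100.4 = 145.6.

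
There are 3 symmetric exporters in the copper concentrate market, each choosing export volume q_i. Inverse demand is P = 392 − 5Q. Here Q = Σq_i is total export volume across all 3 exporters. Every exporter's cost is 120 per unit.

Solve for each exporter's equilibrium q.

13.6

A representative exporter's profit is π_i = q_i(392 − 5Q) − 120q_i, with Q = q_i + Σ_{j≠i} q_j.
First-order condition: 272 − 10q_i − 5Σ_{j≠i} q_j = 0.
With identical exporters, set every q_j = q: then 272 − 10q − 10q = 0, i.e. q = 272/20 = 13.6.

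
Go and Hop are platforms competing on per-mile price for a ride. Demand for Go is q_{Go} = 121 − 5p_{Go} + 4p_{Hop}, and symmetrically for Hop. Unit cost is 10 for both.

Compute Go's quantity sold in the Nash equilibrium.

Go's profit: π = (p_{Go} − 10)(121 − 5p_{Go} + 4p_{Hop}).
∂π/∂p_{Go} = 171 − 10p_{Go} + 4p_{Hop} = 0 ⇒ p_{Go} = 17.1 + 0.4p_{Hop}.
Setting p_{Go} = p_{Hop} in the reaction function: p_{Go} = 17.1 + 0.4p_{Go}, so p_{Go} = 17.1 / 0.6 = 28.5.
q_{Go} = 121 − 5·28.5 + 4·28.5 = 92.5.

92.5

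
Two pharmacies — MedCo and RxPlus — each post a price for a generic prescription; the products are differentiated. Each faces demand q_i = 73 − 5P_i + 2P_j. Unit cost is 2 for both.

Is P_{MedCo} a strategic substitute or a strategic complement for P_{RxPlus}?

MedCo's profit: π = (P_{MedCo} − 2)(73 − 5P_{MedCo} + 2P_{RxPlus}).
∂π/∂P_{MedCo} = 83 − 10P_{MedCo} + 2P_{RxPlus} = 0 ⇒ P_{MedCo} = 8.3 + 0.2P_{RxPlus}.
The best-response slope dP_{MedCo}/dP_{RxPlus} = 0.2 > 0: the reaction function is upward-sloping, so the choices are strategic complements.

strategic complements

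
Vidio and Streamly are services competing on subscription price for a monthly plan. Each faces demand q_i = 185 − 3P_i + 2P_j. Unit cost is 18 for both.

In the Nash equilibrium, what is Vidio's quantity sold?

125.25

Vidio's profit: π = (P_{Vidio} − 18)(185 − 3P_{Vidio} + 2P_{Streamly}).
∂π/∂P_{Vidio} = 239 − 6P_{Vidio} + 2P_{Streamly} = 0 ⇒ P_{Vidio} = 239/6 + (1/3)P_{Streamly}.
Setting P_{Vidio} = P_{Streamly} in the reaction function: P_{Vidio} = 239/6 + (1/3)P_{Vidio}, so P_{Vidio} = (239/6) / (2/3) = 59.75.
q_{Vidio} = 185 − 3·59.75 + 2·59.75 = 125.25.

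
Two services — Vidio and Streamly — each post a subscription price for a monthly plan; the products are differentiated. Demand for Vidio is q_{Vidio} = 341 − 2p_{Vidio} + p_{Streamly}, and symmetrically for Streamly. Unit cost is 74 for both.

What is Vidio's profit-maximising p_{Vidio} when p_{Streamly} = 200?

172.25

Vidio's profit: π = (p_{Vidio} − 74)(341 − 2p_{Vidio} + p_{Streamly}).
∂π/∂p_{Vidio} = 489 − 4p_{Vidio} + p_{Streamly} = 0 ⇒ p_{Vidio} = 122.25 + 0.25p_{Streamly}.
At p_{Streamly} = 200: p_{Vidio} = 122.25 + 0.25·200 = 172.25.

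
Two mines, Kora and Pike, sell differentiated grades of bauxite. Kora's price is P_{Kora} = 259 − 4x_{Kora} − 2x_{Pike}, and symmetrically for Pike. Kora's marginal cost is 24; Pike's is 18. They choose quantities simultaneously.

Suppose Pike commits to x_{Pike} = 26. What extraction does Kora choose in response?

Mine Kora's profit: π = x_{Kora}(259 − 4x_{Kora} − 2x_{Pike}) − 24x_{Kora}.
∂π/∂x_{Kora} = 235 − 8x_{Kora} − 2x_{Pike} = 0 ⇒ x_{Kora} = 29.375 − 0.25x_{Pike}.
At x_{Pike} = 26: x_{Kora} = 29.375 − 0.25·26 = 22.875.

22.875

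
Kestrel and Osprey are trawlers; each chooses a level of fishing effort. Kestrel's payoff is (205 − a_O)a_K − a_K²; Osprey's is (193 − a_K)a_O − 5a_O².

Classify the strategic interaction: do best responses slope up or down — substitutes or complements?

Expanding Kestrel's payoff: 205a_K − a_Oa_K − a_K².
∂π/∂a_K = 205 − a_O − 2a_K = 0, so a_K = 102.5 − 0.5a_O.
The best-response slope da_K/da_O = −0.5 < 0: the reaction function is downward-sloping, so the choices are strategic substitutes.

strategic substitutes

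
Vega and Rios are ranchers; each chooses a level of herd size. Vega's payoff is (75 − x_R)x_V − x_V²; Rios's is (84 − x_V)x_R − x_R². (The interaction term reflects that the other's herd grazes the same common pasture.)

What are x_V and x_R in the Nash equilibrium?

Expanding Vega's payoff: 75x_V − x_Rx_V − x_V².
∂π/∂x_V = 75 − x_R − 2x_V = 0, so x_V = 37.5 − 0.5x_R.
Likewise for Rios: x_R = 42 − 0.5x_V.
Plugging x_R into Vega's best response: x_V = 37.5 − 0.5(42 − 0.5x_V) ⇒ 0.75x_V = 16.5, so x_V = 22.
Then x_R = 42 − 0.5·22 = 31.

22, 31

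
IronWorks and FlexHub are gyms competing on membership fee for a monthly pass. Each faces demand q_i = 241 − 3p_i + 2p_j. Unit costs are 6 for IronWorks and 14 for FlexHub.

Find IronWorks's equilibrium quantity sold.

IronWorks's profit: π = (p_{IronWorks} − 6)(241 − 3p_{IronWorks} + 2p_{FlexHub}).
∂π/∂p_{IronWorks} = 259 − 6p_{IronWorks} + 2p_{FlexHub} = 0 ⇒ p_{IronWorks} = 259/6 + (1/3)p_{FlexHub}.
Similarly p_{FlexHub} = 283/6 + (1/3)p_{IronWorks}.
Substituting the second reaction function into the first: p_{IronWorks} = 259/6 + (1/3)(283/6 + (1/3)p_{IronWorks}), which gives (8/9)p_{IronWorks} = 530/9 ⇒ p_{IronWorks} = 66.25.
Then p_{FlexHub} = 283/6 + (1/3)·66.25 = 69.25.
q_{IronWorks} = 241 − 3·66.25 + 2·69.25 = 180.75.

180.75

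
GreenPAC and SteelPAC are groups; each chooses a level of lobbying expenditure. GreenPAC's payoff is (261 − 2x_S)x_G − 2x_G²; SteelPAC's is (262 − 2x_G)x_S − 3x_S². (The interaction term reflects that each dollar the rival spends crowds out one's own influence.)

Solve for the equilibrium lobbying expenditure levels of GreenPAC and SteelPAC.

52.1, 26.3

Expanding GreenPAC's payoff: 261x_G − 2x_Sx_G − 2x_G².
∂π/∂x_G = 261 − 2x_S − 4x_G = 0, so x_G = 65.25 − 0.5x_S.
Likewise for SteelPAC: x_S = 131/3 − (1/3)x_G.
Plugging x_S into GreenPAC's best response: x_G = 65.25 − 0.5(131/3 − (1/3)x_G) ⇒ (5/6)x_G = 521/12, so x_G = 52.1.
Then x_S = 131/3 − (1/3)·52.1 = 26.3.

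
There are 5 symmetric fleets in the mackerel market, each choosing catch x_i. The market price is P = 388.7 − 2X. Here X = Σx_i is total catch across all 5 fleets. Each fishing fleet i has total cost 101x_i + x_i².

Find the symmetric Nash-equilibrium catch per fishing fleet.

A representative fishing fleet's profit is π_i = x_i(388.7 − 2X) − 101x_i − x_i², with X = x_i + Σ_{j≠i} x_j.
First-order condition: 287.7 − 6x_i − 2Σ_{j≠i} x_j = 0.
With identical fishing fleets, set every x_j = x: then 287.7 − 6x − 8x = 0, i.e. x = 287.7/14 = 20.55.

20.55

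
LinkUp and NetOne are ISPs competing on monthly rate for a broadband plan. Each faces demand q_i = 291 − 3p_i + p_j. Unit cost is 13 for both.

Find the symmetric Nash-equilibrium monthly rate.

LinkUp's profit: π = (p_{LinkUp} − 13)(291 − 3p_{LinkUp} + p_{NetOne}).
∂π/∂p_{LinkUp} = 330 − 6p_{LinkUp} + p_{NetOne} = 0 ⇒ p_{LinkUp} = 55 + (1/6)p_{NetOne}.
The game is symmetric, so in equilibrium p_{NetOne} = p_{LinkUp}: the reaction function gives (5/6)p_{LinkUp} = 55, hence p_{LinkUp} = 66.

66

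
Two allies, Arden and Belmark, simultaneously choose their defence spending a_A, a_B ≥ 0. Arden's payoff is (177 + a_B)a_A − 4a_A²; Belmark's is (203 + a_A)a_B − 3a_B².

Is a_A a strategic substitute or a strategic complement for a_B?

strategic complements

Expanding Arden's payoff: 177a_A + a_Ba_A − 4a_A².
∂π/∂a_A = 177 + a_B − 8a_A = 0, so a_A = 22.125 + 0.125a_B.
The best-response slope da_A/da_B = 0.125 > 0: the reaction function is upward-sloping, so the choices are strategic complements.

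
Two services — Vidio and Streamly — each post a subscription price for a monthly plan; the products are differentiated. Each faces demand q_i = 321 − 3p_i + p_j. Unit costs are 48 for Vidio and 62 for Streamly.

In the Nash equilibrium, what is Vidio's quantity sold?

138.6

Vidio's profit: π = (p_{Vidio} − 48)(321 − 3p_{Vidio} + p_{Streamly}).
∂π/∂p_{Vidio} = 465 − 6p_{Vidio} + p_{Streamly} = 0 ⇒ p_{Vidio} = 77.5 + (1/6)p_{Streamly}.
Similarly p_{Streamly} = 84.5 + (1/6)p_{Vidio}.
Substituting the second reaction function into the first: p_{Vidio} = 77.5 + (1/6)(84.5 + (1/6)p_{Vidio}), which gives (35/36)p_{Vidio} = 1099/12 ⇒ p_{Vidio} = 94.2.
Then p_{Streamly} = 84.5 + (1/6)·94.2 = 100.2.
q_{Vidio} = 321 − 3·94.2 + 100.2 = 138.6.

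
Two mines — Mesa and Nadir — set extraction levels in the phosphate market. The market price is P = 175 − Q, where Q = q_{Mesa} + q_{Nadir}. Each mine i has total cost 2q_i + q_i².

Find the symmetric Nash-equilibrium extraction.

Mine Mesa's profit: π = q_{Mesa}(175 − (q_{Mesa} + q_{Nadir})) − 2q_{Mesa} − q_{Mesa}².
∂π/∂q_{Mesa} = 173 − 4q_{Mesa} − q_{Nadir} = 0, so q_{Mesa} = 43.25 − 0.25q_{Nadir}.
The game is symmetric, so in equilibrium q_{Nadir} = q_{Mesa}: the reaction function gives 1.25q_{Mesa} = 43.25, hence q_{Mesa} = 34.6.

34.6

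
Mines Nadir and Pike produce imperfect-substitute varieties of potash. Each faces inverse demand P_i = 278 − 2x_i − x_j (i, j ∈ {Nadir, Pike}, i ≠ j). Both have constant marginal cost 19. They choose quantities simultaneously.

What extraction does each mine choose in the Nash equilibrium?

51.8

Mine Nadir's profit: π = x_{Nadir}(278 − 2x_{Nadir} − x_{Pike}) − 19x_{Nadir}.
∂π/∂x_{Nadir} = 259 − 4x_{Nadir} − x_{Pike} = 0 ⇒ x_{Nadir} = 64.75 − 0.25x_{Pike}.
Setting x_{Nadir} = x_{Pike} in the reaction function: x_{Nadir} = 64.75 − 0.25x_{Nadir}, so x_{Nadir} = 64.75 / 1.25 = 51.8.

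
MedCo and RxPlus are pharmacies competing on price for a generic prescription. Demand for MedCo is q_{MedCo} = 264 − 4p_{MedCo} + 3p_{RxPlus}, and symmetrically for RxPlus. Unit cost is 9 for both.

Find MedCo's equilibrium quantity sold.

204

MedCo's profit: π = (p_{MedCo} − 9)(264 − 4p_{MedCo} + 3p_{RxPlus}).
∂π/∂p_{MedCo} = 300 − 8p_{MedCo} + 3p_{RxPlus} = 0 ⇒ p_{MedCo} = 37.5 + 0.375p_{RxPlus}.
The game is symmetric, so in equilibrium p_{RxPlus} = p_{MedCo}: the reaction function gives 0.625p_{MedCo} = 37.5, hence p_{MedCo} = 60.
q_{MedCo} = 264 − 4·60 + 3·60 = 204.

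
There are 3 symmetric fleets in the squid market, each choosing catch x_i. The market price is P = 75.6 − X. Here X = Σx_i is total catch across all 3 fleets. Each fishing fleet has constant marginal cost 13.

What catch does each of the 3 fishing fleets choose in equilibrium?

A representative fishing fleet's profit is π_i = x_i(75.6 − X) − 13x_i, with X = x_i + Σ_{j≠i} x_j.
First-order condition: 62.6 − 2x_i − Σ_{j≠i} x_j = 0.
With identical fishing fleets, set every x_j = x: then 62.6 − 2x − 2x = 0, i.e. x = 62.6/4 = 15.65.

15.65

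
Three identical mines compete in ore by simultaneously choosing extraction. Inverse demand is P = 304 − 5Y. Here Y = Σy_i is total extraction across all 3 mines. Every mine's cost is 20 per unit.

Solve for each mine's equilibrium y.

A representative mine's profit is π_i = y_i(304 − 5Y) − 20y_i, with Y = y_i + Σ_{j≠i} y_j.
First-order condition: 284 − 10y_i − 5Σ_{j≠i} y_j = 0.
Imposing symmetry (y_j = y for all j) turns Σ_{j≠i} y_j into 2y, so 284 = 20y and y = 14.2.

14.2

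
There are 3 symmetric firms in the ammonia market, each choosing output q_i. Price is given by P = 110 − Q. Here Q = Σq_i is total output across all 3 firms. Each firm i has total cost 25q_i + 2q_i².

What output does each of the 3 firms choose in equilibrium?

A representative firm's profit is π_i = q_i(110 − Q) − 25q_i − 2q_i², with Q = q_i + Σ_{j≠i} q_j.
First-order condition: 85 − 6q_i − Σ_{j≠i} q_j = 0.
Imposing symmetry (q_j = q for all j) turns Σ_{j≠i} q_j into 2q, so 85 = 8q and q = 10.625.

10.625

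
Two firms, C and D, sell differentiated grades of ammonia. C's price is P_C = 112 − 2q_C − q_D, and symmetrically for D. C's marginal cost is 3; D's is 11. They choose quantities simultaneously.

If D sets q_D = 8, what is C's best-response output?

25.25

Firm C's profit: π = q_C(112 − 2q_C − q_D) − 3q_C.
∂π/∂q_C = 109 − 4q_C − q_D = 0 ⇒ q_C = 27.25 − 0.25q_D.
At q_D = 8: q_C = 27.25 − 0.25·8 = 25.25.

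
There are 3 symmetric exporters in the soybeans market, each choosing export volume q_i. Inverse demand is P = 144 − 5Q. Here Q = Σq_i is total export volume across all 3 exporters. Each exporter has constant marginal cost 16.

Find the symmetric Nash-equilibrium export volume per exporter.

6.4

A representative exporter's profit is π_i = q_i(144 − 5Q) − 16q_i, with Q = q_i + Σ_{j≠i} q_j.
First-order condition: 128 − 10q_i − 5Σ_{j≠i} q_j = 0.
In a symmetric equilibrium every exporter chooses the same q, so Σ_{j≠i} q_j = 2q. The condition becomes 128 − 20q = 0, giving q = 128/20 = 6.4.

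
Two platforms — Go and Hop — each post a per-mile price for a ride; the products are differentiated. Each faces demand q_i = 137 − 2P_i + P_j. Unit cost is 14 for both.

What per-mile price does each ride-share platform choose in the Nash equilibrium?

55

Go's profit: π = (P_{Go} − 14)(137 − 2P_{Go} + P_{Hop}).
∂π/∂P_{Go} = 165 − 4P_{Go} + P_{Hop} = 0 ⇒ P_{Go} = 41.25 + 0.25P_{Hop}.
Setting P_{Go} = P_{Hop} in the reaction function: P_{Go} = 41.25 + 0.25P_{Go}, so P_{Go} = 41.25 / 0.75 = 55.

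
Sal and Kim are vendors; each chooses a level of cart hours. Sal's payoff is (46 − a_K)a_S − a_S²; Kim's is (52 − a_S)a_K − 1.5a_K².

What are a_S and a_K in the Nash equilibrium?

17.2, 11.6

Expanding Sal's payoff: 46a_S − a_Ka_S − a_S².
∂π/∂a_S = 46 − a_K − 2a_S = 0, so a_S = 23 − 0.5a_K.
Likewise for Kim: a_K = 52/3 − (1/3)a_S.
Solving the two reaction functions simultaneously: (1 − (−0.5)(−1/3))a_S = 23 − 0.5·(52/3), so (5/6)a_S = 43/3 and a_S = 17.2.
Then a_K = 52/3 − (1/3)·17.2 = 11.6.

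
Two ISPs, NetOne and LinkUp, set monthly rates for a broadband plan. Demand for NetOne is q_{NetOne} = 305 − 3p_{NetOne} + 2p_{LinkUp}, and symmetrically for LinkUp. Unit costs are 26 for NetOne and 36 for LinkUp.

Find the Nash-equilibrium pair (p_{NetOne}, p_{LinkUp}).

97.625, 101.375

NetOne's profit: π = (p_{NetOne} − 26)(305 − 3p_{NetOne} + 2p_{LinkUp}).
∂π/∂p_{NetOne} = 383 − 6p_{NetOne} + 2p_{LinkUp} = 0 ⇒ p_{NetOne} = 383/6 + (1/3)p_{LinkUp}.
Similarly p_{LinkUp} = 413/6 + (1/3)p_{NetOne}.
Plugging p_{LinkUp} into NetOne's best response: p_{NetOne} = 383/6 + (1/3)(413/6 + (1/3)p_{NetOne}) ⇒ (8/9)p_{NetOne} = 781/9, so p_{NetOne} = 97.625.
Then p_{LinkUp} = 413/6 + (1/3)·97.625 = 101.375.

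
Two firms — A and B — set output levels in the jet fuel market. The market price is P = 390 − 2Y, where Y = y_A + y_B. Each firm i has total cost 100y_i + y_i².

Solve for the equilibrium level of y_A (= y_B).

Firm A's profit: π = y_A(390 − 2(y_A + y_B)) − 100y_A − y_A².
∂π/∂y_A = 290 − 6y_A − 2y_B = 0, so y_A = 145/3 − (1/3)y_B.
The game is symmetric, so in equilibrium y_B = y_A: the reaction function gives (4/3)y_A = 145/3, hence y_A = 36.25.

36.25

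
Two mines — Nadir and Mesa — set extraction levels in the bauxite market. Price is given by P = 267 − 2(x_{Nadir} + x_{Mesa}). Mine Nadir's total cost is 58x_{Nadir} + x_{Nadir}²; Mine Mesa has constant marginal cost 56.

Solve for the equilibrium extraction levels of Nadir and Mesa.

Mine Nadir's profit: π = x_{Nadir}(267 − 2(x_{Nadir} + x_{Mesa})) − 58x_{Nadir} − x_{Nadir}².
∂π/∂x_{Nadir} = 209 − 6x_{Nadir} − 2x_{Mesa} = 0, so x_{Nadir} = 209/6 − (1/3)x_{Mesa}.
For Mesa: ∂π/∂x_{Mesa} = 211 − 4x_{Mesa} − 2x_{Nadir} = 0 ⇒ x_{Mesa} = 52.75 − 0.5x_{Nadir}.
Solving the two reaction functions simultaneously: (1 − (−1/3)(−0.5))x_{Nadir} = 209/6 − (1/3)·52.75, so (5/6)x_{Nadir} = 17.25 and x_{Nadir} = 20.7.
Then x_{Mesa} = 52.75 − 0.5·20.7 = 42.4.

20.7, 42.4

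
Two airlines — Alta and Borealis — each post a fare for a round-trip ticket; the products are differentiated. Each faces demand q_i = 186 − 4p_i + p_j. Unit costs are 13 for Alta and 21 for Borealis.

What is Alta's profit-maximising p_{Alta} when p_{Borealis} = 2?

30

Alta's profit: π = (p_{Alta} − 13)(186 − 4p_{Alta} + p_{Borealis}).
∂π/∂p_{Alta} = 238 − 8p_{Alta} + p_{Borealis} = 0 ⇒ p_{Alta} = 29.75 + 0.125p_{Borealis}.
At p_{Borealis} = 2: p_{Alta} = 29.75 + 0.125·2 = 30.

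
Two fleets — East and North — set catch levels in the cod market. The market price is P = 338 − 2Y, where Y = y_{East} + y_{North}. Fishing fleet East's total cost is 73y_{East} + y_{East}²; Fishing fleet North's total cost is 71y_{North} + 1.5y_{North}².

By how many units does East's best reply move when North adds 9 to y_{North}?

Fishing fleet East's profit: π = y_{East}(338 − 2(y_{East} + y_{North})) − 73y_{East} − y_{East}².
∂π/∂y_{East} = 265 − 6y_{East} − 2y_{North} = 0, so y_{East} = 265/6 − (1/3)y_{North}.
The reaction-function slope is −1/3, so a 9-unit rise in y_{North} moves y_{East} by −1/3 × 9 = −3. East's best response falls — the actions are strategic substitutes.

-3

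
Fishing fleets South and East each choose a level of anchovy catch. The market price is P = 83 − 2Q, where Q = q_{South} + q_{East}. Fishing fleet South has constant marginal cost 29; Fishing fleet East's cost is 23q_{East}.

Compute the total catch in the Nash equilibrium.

Fishing fleet South's profit: π = q_{South}(83 − 2(q_{South} + q_{East})) − 29q_{South}.
∂π/∂q_{South} = 54 − 4q_{South} − 2q_{East} = 0, so q_{South} = 13.5 − 0.5q_{East}.
By the same steps for East: q_{East} = 15 − 0.5q_{South}.
Substituting the second reaction function into the first: q_{South} = 13.5 − 0.5(15 − 0.5q_{South}), which gives 0.75q_{South} = 6 ⇒ q_{South} = 8.
Then q_{East} = 15 − 0.5·8 = 11.
Total catch: 8 + 11 = 19.

19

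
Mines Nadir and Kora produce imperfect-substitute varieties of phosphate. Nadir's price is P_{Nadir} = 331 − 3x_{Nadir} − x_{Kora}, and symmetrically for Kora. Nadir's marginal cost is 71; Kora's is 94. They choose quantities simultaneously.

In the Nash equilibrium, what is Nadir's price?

Mine Nadir's profit: π = x_{Nadir}(331 − 3x_{Nadir} − x_{Kora}) − 71x_{Nadir}.
∂π/∂x_{Nadir} = 260 − 6x_{Nadir} − x_{Kora} = 0 ⇒ x_{Nadir} = 130/3 − (1/6)x_{Kora}.
Similarly x_{Kora} = 39.5 − (1/6)x_{Nadir}.
Plugging x_{Kora} into Nadir's best response: x_{Nadir} = 130/3 − (1/6)(39.5 − (1/6)x_{Nadir}) ⇒ (35/36)x_{Nadir} = 36.75, so x_{Nadir} = 37.8.
Then x_{Kora} = 39.5 − (1/6)·37.8 = 33.2.
P_{Nadir} = 331 − 3·37.8 − 33.2 = 184.4.

184.4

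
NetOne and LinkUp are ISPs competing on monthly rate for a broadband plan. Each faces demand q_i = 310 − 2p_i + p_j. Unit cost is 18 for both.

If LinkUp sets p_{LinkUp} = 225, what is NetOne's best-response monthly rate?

142.75

NetOne's profit: π = (p_{NetOne} − 18)(310 − 2p_{NetOne} + p_{LinkUp}).
∂π/∂p_{NetOne} = 346 − 4p_{NetOne} + p_{LinkUp} = 0 ⇒ p_{NetOne} = 86.5 + 0.25p_{LinkUp}.
At p_{LinkUp} = 225: p_{NetOne} = 86.5 + 0.25·225 = 142.75.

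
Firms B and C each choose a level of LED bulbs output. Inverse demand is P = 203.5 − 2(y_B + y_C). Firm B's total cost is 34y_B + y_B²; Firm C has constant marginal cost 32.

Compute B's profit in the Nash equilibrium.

Firm B's profit: π = y_B(203.5 − 2(y_B + y_C)) − 34y_B − y_B².
∂π/∂y_B = 169.5 − 6y_B − 2y_C = 0, so y_B = 28.25 − (1/3)y_C.
For C: ∂π/∂y_C = 171.5 − 4y_C − 2y_B = 0 ⇒ y_C = 42.875 − 0.5y_B.
Substituting the second reaction function into the first: y_B = 28.25 − (1/3)(42.875 − 0.5y_B), which gives (5/6)y_B = 335/24 ⇒ y_B = 16.75.
Then y_C = 42.875 − 0.5·16.75 = 34.5.
Price P = 203.5 − 2·51.25 = 101.
B's profit: (101 − 34)·16.75 − (16.75)² = 841.6875.

841.6875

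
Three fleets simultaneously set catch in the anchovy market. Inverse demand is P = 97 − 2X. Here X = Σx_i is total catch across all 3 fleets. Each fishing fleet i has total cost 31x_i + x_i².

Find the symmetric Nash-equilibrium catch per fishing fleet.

A representative fishing fleet's profit is π_i = x_i(97 − 2X) − 31x_i − x_i², with X = x_i + Σ_{j≠i} x_j.
First-order condition: 66 − 6x_i − 2Σ_{j≠i} x_j = 0.
With identical fishing fleets, set every x_j = x: then 66 − 6x − 4x = 0, i.e. x = 66/10 = 6.6.

6.6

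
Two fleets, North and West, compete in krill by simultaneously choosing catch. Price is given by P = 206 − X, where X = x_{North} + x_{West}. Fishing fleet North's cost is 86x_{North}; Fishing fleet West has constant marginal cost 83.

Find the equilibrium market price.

125

Fishing fleet North's profit: π = x_{North}(206 − (x_{North} + x_{West})) − 86x_{North}.
∂π/∂x_{North} = 120 − 2x_{North} − x_{West} = 0, so x_{North} = 60 − 0.5x_{West}.
By the same steps for West: x_{West} = 61.5 − 0.5x_{North}.
Substituting the second reaction function into the first: x_{North} = 60 − 0.5(61.5 − 0.5x_{North}), which gives 0.75x_{North} = 29.25 ⇒ x_{North} = 39.
Then x_{West} = 61.5 − 0.5·39 = 42.
Equilibrium price: P = 206 − 81 = 125.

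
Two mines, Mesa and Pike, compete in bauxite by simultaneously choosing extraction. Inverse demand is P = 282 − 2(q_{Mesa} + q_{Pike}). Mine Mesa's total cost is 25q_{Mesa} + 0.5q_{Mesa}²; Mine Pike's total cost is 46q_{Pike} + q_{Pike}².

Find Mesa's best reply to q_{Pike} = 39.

35.8

Mine Mesa's profit: π = q_{Mesa}(282 − 2(q_{Mesa} + q_{Pike})) − 25q_{Mesa} − 0.5q_{Mesa}².
∂π/∂q_{Mesa} = 257 − 5q_{Mesa} − 2q_{Pike} = 0, so q_{Mesa} = 51.4 − 0.4q_{Pike}.
At q_{Pike} = 39: q_{Mesa} = 51.4 − 0.4·39 = 35.8.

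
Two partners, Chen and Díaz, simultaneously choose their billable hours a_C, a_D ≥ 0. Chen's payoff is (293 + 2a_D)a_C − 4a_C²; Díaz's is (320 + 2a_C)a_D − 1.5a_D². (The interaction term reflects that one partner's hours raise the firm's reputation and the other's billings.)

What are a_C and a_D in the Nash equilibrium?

75.95, 157.3

Expanding Chen's payoff: 293a_C + 2a_Da_C − 4a_C².
∂π/∂a_C = 293 + 2a_D − 8a_C = 0, so a_C = 36.625 + 0.25a_D.
Likewise for Díaz: a_D = 320/3 + (2/3)a_C.
Substituting the second reaction function into the first: a_C = 36.625 + 0.25(320/3 + (2/3)a_C), which gives (5/6)a_C = 1519/24 ⇒ a_C = 75.95.
Then a_D = 320/3 + (2/3)·75.95 = 157.3.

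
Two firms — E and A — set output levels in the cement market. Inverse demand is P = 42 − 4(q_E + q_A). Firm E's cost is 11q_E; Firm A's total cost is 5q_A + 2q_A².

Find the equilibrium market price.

22.2

Firm E's profit: π = q_E(42 − 4(q_E + q_A)) − 11q_E.
∂π/∂q_E = 31 − 8q_E − 4q_A = 0, so q_E = 3.875 − 0.5q_A.
For A: ∂π/∂q_A = 37 − 12q_A − 4q_E = 0 ⇒ q_A = 37/12 − (1/3)q_E.
Solving the two reaction functions simultaneously: (1 − (−0.5)(−1/3))q_E = 3.875 − 0.5·(37/12), so (5/6)q_E = 7/3 and q_E = 2.8.
Then q_A = 37/12 − (1/3)·2.8 = 2.15.
Equilibrium price: P = 42 − 4·4.95 = 22.2.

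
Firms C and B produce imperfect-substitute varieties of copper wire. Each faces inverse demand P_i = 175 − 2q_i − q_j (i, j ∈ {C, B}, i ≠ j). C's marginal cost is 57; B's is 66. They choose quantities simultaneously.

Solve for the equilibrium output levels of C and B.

Firm C's profit: π = q_C(175 − 2q_C − q_B) − 57q_C.
∂π/∂q_C = 118 − 4q_C − q_B = 0 ⇒ q_C = 29.5 − 0.25q_B.
Similarly q_B = 27.25 − 0.25q_C.
Plugging q_B into C's best response: q_C = 29.5 − 0.25(27.25 − 0.25q_C) ⇒ 0.9375q_C = 22.6875, so q_C = 24.2.
Then q_B = 27.25 − 0.25·24.2 = 21.2.

24.2, 21.2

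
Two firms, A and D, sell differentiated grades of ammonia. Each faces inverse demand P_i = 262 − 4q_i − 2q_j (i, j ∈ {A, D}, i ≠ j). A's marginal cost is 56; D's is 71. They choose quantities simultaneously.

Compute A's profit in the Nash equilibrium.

1780.84

Firm A's profit: π = q_A(262 − 4q_A − 2q_D) − 56q_A.
∂π/∂q_A = 206 − 8q_A − 2q_D = 0 ⇒ q_A = 25.75 − 0.25q_D.
Similarly q_D = 23.875 − 0.25q_A.
Substituting the second reaction function into the first: q_A = 25.75 − 0.25(23.875 − 0.25q_A), which gives 0.9375q_A = 633/32 ⇒ q_A = 21.1.
Then q_D = 23.875 − 0.25·21.1 = 18.6.
P_A = 262 − 4·21.1 − 2·18.6 = 140.4.
Profit = (140.4 − 56)·21.1 = 1780.84.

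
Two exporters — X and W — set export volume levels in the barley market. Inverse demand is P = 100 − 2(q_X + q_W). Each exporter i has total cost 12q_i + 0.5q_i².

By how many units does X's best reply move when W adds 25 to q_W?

-10

Exporter X's profit: π = q_X(100 − 2(q_X + q_W)) − 12q_X − 0.5q_X².
∂π/∂q_X = 88 − 5q_X − 2q_W = 0, so q_X = 17.6 − 0.4q_W.
The reaction-function slope is −0.4, so a 25-unit rise in q_W moves q_X by −0.4 × 25 = −10. X's best response falls — the actions are strategic substitutes.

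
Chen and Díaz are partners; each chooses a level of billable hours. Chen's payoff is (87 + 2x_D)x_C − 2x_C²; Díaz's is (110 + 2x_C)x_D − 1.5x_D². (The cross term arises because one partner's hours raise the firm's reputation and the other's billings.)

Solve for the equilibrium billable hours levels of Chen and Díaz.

60.125, 76.75

Expanding Chen's payoff: 87x_C + 2x_Dx_C − 2x_C².
∂π/∂x_C = 87 + 2x_D − 4x_C = 0, so x_C = 21.75 + 0.5x_D.
Likewise for Díaz: x_D = 110/3 + (2/3)x_C.
Substituting the second reaction function into the first: x_C = 21.75 + 0.5(110/3 + (2/3)x_C), which gives (2/3)x_C = 481/12 ⇒ x_C = 60.125.
Then x_D = 110/3 + (2/3)·60.125 = 76.75.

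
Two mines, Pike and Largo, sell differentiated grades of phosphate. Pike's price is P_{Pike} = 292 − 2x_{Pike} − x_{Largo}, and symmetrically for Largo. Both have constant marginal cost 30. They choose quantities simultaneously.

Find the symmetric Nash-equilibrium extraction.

Mine Pike's profit: π = x_{Pike}(292 − 2x_{Pike} − x_{Largo}) − 30x_{Pike}.
∂π/∂x_{Pike} = 262 − 4x_{Pike} − x_{Largo} = 0 ⇒ x_{Pike} = 65.5 − 0.25x_{Largo}.
Setting x_{Pike} = x_{Largo} in the reaction function: x_{Pike} = 65.5 − 0.25x_{Pike}, so x_{Pike} = 65.5 / 1.25 = 52.4.

52.4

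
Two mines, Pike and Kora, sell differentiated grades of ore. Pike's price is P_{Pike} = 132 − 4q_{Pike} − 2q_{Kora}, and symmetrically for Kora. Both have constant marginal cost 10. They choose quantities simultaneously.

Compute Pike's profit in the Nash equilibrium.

595.36

Mine Pike's profit: π = q_{Pike}(132 − 4q_{Pike} − 2q_{Kora}) − 10q_{Pike}.
∂π/∂q_{Pike} = 122 − 8q_{Pike} − 2q_{Kora} = 0 ⇒ q_{Pike} = 15.25 − 0.25q_{Kora}.
Setting q_{Pike} = q_{Kora} in the reaction function: q_{Pike} = 15.25 − 0.25q_{Pike}, so q_{Pike} = 15.25 / 1.25 = 12.2.
P_{Pike} = 132 − 4·12.2 − 2·12.2 = 58.8.
Profit = (58.8 − 10)·12.2 = 595.36.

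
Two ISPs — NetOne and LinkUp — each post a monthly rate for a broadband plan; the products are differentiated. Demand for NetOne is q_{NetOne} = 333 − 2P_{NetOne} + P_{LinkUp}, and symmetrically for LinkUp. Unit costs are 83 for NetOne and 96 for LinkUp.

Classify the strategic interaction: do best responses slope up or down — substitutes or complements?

strategic complements

NetOne's profit: π = (P_{NetOne} − 83)(333 − 2P_{NetOne} + P_{LinkUp}).
∂π/∂P_{NetOne} = 499 − 4P_{NetOne} + P_{LinkUp} = 0 ⇒ P_{NetOne} = 124.75 + 0.25P_{LinkUp}.
The best-response slope dP_{NetOne}/dP_{LinkUp} = 0.25 > 0: the reaction function is upward-sloping, so the choices are strategic complements.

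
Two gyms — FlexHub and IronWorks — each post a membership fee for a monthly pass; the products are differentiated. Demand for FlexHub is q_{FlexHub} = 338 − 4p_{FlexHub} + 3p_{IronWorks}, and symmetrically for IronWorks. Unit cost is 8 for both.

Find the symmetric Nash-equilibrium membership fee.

FlexHub's profit: π = (p_{FlexHub} − 8)(338 − 4p_{FlexHub} + 3p_{IronWorks}).
∂π/∂p_{FlexHub} = 370 − 8p_{FlexHub} + 3p_{IronWorks} = 0 ⇒ p_{FlexHub} = 46.25 + 0.375p_{IronWorks}.
The game is symmetric, so in equilibrium p_{IronWorks} = p_{FlexHub}: the reaction function gives 0.625p_{FlexHub} = 46.25, hence p_{FlexHub} = 74.

74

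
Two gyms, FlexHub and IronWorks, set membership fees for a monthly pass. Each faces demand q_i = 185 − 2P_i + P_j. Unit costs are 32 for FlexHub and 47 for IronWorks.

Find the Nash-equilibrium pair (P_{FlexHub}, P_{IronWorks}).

FlexHub's profit: π = (P_{FlexHub} − 32)(185 − 2P_{FlexHub} + P_{IronWorks}).
∂π/∂P_{FlexHub} = 249 − 4P_{FlexHub} + P_{IronWorks} = 0 ⇒ P_{FlexHub} = 62.25 + 0.25P_{IronWorks}.
Similarly P_{IronWorks} = 69.75 + 0.25P_{FlexHub}.
Substituting the second reaction function into the first: P_{FlexHub} = 62.25 + 0.25(69.75 + 0.25P_{FlexHub}), which gives 0.9375P_{FlexHub} = 79.6875 ⇒ P_{FlexHub} = 85.
Then P_{IronWorks} = 69.75 + 0.25·85 = 91.

85, 91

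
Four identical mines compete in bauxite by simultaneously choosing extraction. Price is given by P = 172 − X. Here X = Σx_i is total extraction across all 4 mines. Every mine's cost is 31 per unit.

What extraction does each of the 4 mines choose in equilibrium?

28.2

A representative mine's profit is π_i = x_i(172 − X) − 31x_i, with X = x_i + Σ_{j≠i} x_j.
First-order condition: 141 − 2x_i − Σ_{j≠i} x_j = 0.
With identical mines, set every x_j = x: then 141 − 2x − 3x = 0, i.e. x = 141/5 = 28.2.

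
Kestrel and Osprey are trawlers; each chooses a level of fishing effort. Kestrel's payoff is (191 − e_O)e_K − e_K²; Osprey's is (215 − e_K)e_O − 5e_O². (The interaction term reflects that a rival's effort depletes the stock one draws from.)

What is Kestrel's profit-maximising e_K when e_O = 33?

Expanding Kestrel's payoff: 191e_K − e_Oe_K − e_K².
∂π/∂e_K = 191 − e_O − 2e_K = 0, so e_K = 95.5 − 0.5e_O.
At e_O = 33: e_K = 95.5 − 0.5·33 = 79.

79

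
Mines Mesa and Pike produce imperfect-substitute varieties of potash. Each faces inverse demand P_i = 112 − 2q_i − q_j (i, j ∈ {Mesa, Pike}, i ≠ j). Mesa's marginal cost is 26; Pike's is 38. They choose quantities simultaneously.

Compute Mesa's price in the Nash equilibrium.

Mine Mesa's profit: π = q_{Mesa}(112 − 2q_{Mesa} − q_{Pike}) − 26q_{Mesa}.
∂π/∂q_{Mesa} = 86 − 4q_{Mesa} − q_{Pike} = 0 ⇒ q_{Mesa} = 21.5 − 0.25q_{Pike}.
Similarly q_{Pike} = 18.5 − 0.25q_{Mesa}.
Substituting the second reaction function into the first: q_{Mesa} = 21.5 − 0.25(18.5 − 0.25q_{Mesa}), which gives 0.9375q_{Mesa} = 16.875 ⇒ q_{Mesa} = 18.
Then q_{Pike} = 18.5 − 0.25·18 = 14.
P_{Mesa} = 112 − 2·18 − 14 = 62.

62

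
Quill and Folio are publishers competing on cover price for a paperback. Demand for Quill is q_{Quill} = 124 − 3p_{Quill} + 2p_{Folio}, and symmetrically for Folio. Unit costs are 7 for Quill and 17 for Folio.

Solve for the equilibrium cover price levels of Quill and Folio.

38.125, 41.875

Quill's profit: π = (p_{Quill} − 7)(124 − 3p_{Quill} + 2p_{Folio}).
∂π/∂p_{Quill} = 145 − 6p_{Quill} + 2p_{Folio} = 0 ⇒ p_{Quill} = 145/6 + (1/3)p_{Folio}.
Similarly p_{Folio} = 175/6 + (1/3)p_{Quill}.
Substituting the second reaction function into the first: p_{Quill} = 145/6 + (1/3)(175/6 + (1/3)p_{Quill}), which gives (8/9)p_{Quill} = 305/9 ⇒ p_{Quill} = 38.125.
Then p_{Folio} = 175/6 + (1/3)·38.125 = 41.875.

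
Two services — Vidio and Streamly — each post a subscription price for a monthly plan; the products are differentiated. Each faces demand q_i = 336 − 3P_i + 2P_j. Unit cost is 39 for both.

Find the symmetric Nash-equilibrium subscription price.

Vidio's profit: π = (P_{Vidio} − 39)(336 − 3P_{Vidio} + 2P_{Streamly}).
∂π/∂P_{Vidio} = 453 − 6P_{Vidio} + 2P_{Streamly} = 0 ⇒ P_{Vidio} = 75.5 + (1/3)P_{Streamly}.
The game is symmetric, so in equilibrium P_{Streamly} = P_{Vidio}: the reaction function gives (2/3)P_{Vidio} = 75.5, hence P_{Vidio} = 113.25.

113.25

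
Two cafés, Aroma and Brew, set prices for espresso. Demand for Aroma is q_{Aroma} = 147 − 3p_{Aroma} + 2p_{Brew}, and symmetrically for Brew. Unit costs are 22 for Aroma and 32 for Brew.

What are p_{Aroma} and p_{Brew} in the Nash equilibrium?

55.125, 58.875

Aroma's profit: π = (p_{Aroma} − 22)(147 − 3p_{Aroma} + 2p_{Brew}).
∂π/∂p_{Aroma} = 213 − 6p_{Aroma} + 2p_{Brew} = 0 ⇒ p_{Aroma} = 35.5 + (1/3)p_{Brew}.
Similarly p_{Brew} = 40.5 + (1/3)p_{Aroma}.
Plugging p_{Brew} into Aroma's best response: p_{Aroma} = 35.5 + (1/3)(40.5 + (1/3)p_{Aroma}) ⇒ (8/9)p_{Aroma} = 49, so p_{Aroma} = 55.125.
Then p_{Brew} = 40.5 + (1/3)·55.125 = 58.875.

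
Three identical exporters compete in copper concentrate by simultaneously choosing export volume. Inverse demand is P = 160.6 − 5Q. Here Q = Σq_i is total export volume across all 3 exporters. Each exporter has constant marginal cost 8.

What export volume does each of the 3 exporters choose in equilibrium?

7.63

A representative exporter's profit is π_i = q_i(160.6 − 5Q) − 8q_i, with Q = q_i + Σ_{j≠i} q_j.
First-order condition: 152.6 − 10q_i − 5Σ_{j≠i} q_j = 0.
With identical exporters, set every q_j = q: then 152.6 − 10q − 10q = 0, i.e. q = 152.6/20 = 7.63.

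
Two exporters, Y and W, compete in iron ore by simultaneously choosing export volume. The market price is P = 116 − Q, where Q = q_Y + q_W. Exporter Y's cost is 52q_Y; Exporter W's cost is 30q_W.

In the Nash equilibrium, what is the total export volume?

Exporter Y's profit: π = q_Y(116 − (q_Y + q_W)) − 52q_Y.
∂π/∂q_Y = 64 − 2q_Y − q_W = 0, so q_Y = 32 − 0.5q_W.
By the same steps for W: q_W = 43 − 0.5q_Y.
Plugging q_W into Y's best response: q_Y = 32 − 0.5(43 − 0.5q_Y) ⇒ 0.75q_Y = 10.5, so q_Y = 14.
Then q_W = 43 − 0.5·14 = 36.
Total export volume: 14 + 36 = 50.

50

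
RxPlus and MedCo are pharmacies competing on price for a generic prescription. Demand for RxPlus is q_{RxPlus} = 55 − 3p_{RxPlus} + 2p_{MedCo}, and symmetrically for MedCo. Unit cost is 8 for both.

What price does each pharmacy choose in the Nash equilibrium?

19.75

RxPlus's profit: π = (p_{RxPlus} − 8)(55 − 3p_{RxPlus} + 2p_{MedCo}).
∂π/∂p_{RxPlus} = 79 − 6p_{RxPlus} + 2p_{MedCo} = 0 ⇒ p_{RxPlus} = 79/6 + (1/3)p_{MedCo}.
The game is symmetric, so in equilibrium p_{MedCo} = p_{RxPlus}: the reaction function gives (2/3)p_{RxPlus} = 79/6, hence p_{RxPlus} = 19.75.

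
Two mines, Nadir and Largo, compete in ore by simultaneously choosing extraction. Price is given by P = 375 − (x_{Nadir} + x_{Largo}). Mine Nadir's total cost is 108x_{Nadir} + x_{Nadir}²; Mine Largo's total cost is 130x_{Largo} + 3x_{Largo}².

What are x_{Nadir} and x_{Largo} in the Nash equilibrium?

Mine Nadir's profit: π = x_{Nadir}(375 − (x_{Nadir} + x_{Largo})) − 108x_{Nadir} − x_{Nadir}².
∂π/∂x_{Nadir} = 267 − 4x_{Nadir} − x_{Largo} = 0, so x_{Nadir} = 66.75 − 0.25x_{Largo}.
For Largo: ∂π/∂x_{Largo} = 245 − 8x_{Largo} − x_{Nadir} = 0 ⇒ x_{Largo} = 30.625 − 0.125x_{Nadir}.
Plugging x_{Largo} into Nadir's best response: x_{Nadir} = 66.75 − 0.25(30.625 − 0.125x_{Nadir}) ⇒ (31/32)x_{Nadir} = 1891/32, so x_{Nadir} = 61.
Then x_{Largo} = 30.625 − 0.125·61 = 23.

61, 23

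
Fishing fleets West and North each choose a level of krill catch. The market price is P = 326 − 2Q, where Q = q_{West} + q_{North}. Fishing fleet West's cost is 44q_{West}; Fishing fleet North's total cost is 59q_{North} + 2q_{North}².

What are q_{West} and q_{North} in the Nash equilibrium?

61.5, 18

Fishing fleet West's profit: π = q_{West}(326 − 2(q_{West} + q_{North})) − 44q_{West}.
∂π/∂q_{West} = 282 − 4q_{West} − 2q_{North} = 0, so q_{West} = 70.5 − 0.5q_{North}.
For North: ∂π/∂q_{North} = 267 − 8q_{North} − 2q_{West} = 0 ⇒ q_{North} = 33.375 − 0.25q_{West}.
Plugging q_{North} into West's best response: q_{West} = 70.5 − 0.5(33.375 − 0.25q_{West}) ⇒ 0.875q_{West} = 53.8125, so q_{West} = 61.5.
Then q_{North} = 33.375 − 0.25·61.5 = 18.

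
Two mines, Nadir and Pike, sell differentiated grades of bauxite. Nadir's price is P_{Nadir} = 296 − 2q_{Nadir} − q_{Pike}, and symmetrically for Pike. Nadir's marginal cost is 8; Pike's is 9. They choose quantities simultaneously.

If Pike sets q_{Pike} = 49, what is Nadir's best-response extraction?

59.75

Mine Nadir's profit: π = q_{Nadir}(296 − 2q_{Nadir} − q_{Pike}) − 8q_{Nadir}.
∂π/∂q_{Nadir} = 288 − 4q_{Nadir} − q_{Pike} = 0 ⇒ q_{Nadir} = 72 − 0.25q_{Pike}.
At q_{Pike} = 49: q_{Nadir} = 72 − 0.25·49 = 59.75.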